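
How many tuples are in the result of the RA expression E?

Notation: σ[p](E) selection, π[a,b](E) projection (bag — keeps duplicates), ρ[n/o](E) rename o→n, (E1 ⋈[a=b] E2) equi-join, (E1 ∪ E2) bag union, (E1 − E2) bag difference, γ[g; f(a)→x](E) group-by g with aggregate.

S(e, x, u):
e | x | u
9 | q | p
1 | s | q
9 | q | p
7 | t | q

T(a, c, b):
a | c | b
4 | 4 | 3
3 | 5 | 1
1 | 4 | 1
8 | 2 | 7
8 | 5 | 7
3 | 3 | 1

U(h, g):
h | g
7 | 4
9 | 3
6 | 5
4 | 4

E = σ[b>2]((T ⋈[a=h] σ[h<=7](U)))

Row counts bottom-up:
  T → 6
  U → 4
  σ[h<=7](U) → 3
  (T ⋈[a=h] σ[h<=7](U)) → 1
  σ[b>2]((T ⋈[a=h] σ[h<=7](U))) → 1

|E| = 1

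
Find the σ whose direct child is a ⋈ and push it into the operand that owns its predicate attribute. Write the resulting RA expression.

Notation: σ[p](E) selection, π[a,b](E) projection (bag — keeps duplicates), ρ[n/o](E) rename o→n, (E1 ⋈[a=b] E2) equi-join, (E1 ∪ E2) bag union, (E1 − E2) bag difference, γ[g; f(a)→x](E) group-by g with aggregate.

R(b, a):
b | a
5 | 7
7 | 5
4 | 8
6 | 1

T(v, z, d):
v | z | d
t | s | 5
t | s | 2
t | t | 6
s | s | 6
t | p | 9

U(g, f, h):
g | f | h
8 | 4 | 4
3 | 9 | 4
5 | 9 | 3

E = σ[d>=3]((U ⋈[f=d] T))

σ filters on d, owned by the right side.
E' = (U ⋈[f=d] σ[d>=3](T))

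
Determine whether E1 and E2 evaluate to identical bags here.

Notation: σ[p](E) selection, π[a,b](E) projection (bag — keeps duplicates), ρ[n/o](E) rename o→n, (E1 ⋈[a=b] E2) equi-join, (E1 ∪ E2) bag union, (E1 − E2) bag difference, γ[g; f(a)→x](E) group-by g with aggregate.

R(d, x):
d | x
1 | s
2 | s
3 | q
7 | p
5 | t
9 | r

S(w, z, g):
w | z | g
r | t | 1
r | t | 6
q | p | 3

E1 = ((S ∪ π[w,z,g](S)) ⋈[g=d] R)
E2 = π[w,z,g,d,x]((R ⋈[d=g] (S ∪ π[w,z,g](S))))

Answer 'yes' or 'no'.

E1 stepwise |·|:
  S → 3
  S → 3
  π[w,z,g](S) → 3
  (S ∪ π[w,z,g](S)) → 6
  R → 6
  ((S ∪ π[w,z,g](S)) ⋈[g=d] R) → 4
E2 stepwise |·|:
  R → 6
  S → 3
  S → 3
  π[w,z,g](S) → 3
  (S ∪ π[w,z,g](S)) → 6
  (R ⋈[d=g] (S ∪ π[w,z,g](S))) → 4
  π[w,z,g,d,x]((R ⋈[d=g] (S ∪ π[w,z,g](S)))) → 4

E1 and E2 produce the same multiset:
w | z | g | d | x
q | p | 3 | 3 | q
q | p | 3 | 3 | q
r | t | 1 | 1 | s
r | t | 1 | 1 | s

yes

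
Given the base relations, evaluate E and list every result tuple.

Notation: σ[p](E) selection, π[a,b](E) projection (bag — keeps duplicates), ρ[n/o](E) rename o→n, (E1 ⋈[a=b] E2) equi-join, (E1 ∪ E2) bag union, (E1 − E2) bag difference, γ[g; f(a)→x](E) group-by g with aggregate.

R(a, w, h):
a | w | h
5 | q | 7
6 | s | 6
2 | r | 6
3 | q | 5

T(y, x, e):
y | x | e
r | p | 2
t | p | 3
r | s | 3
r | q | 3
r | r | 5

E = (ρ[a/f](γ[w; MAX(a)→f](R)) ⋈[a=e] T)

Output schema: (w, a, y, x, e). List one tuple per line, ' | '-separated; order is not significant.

Stepwise |·|:
  R → 4
  γ[w; MAX(a)→f](R) → 3
  ρ[a/f](γ[w; MAX(a)→f](R)) → 3
  T → 5
  (ρ[a/f](γ[w; MAX(a)→f](R)) ⋈[a=e] T) → 2

== RESULT ==
w | a | y | x | e
q | 5 | r | r | 5
r | 2 | r | p | 2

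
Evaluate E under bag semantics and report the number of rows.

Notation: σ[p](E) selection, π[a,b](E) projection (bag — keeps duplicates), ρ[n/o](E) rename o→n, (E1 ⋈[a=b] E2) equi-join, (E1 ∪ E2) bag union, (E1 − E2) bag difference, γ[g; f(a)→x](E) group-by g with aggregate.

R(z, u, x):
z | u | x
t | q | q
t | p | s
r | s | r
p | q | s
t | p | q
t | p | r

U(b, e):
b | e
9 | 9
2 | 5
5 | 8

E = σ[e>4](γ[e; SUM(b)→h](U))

Row counts bottom-up:
  U → 3
  γ[e; SUM(b)→h](U) → 3
  σ[e>4](γ[e; SUM(b)→h](U)) → 3

|E| = 3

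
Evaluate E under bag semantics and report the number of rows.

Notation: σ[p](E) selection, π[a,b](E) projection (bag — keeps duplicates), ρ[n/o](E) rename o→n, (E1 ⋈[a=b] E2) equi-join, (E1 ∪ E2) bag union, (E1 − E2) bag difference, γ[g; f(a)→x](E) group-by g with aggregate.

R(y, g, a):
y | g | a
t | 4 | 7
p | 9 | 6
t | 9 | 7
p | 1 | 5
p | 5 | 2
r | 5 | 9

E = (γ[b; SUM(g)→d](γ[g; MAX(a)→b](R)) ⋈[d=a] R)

Subexpression sizes:
  R → 6
  γ[g; MAX(a)→b](R) → 4
  γ[b; SUM(g)→d](γ[g; MAX(a)→b](R)) → 3
  R → 6
  (γ[b; SUM(g)→d](γ[g; MAX(a)→b](R)) ⋈[d=a] R) → 1

|E| = 1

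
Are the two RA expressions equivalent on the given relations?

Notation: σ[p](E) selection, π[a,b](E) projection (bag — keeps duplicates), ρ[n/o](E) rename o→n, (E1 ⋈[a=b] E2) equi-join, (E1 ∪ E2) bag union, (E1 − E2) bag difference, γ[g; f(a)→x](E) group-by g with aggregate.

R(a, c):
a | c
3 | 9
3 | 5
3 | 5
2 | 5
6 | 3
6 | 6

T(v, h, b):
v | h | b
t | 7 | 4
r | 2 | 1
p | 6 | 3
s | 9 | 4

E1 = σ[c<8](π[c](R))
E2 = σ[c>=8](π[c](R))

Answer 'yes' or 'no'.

E1 stepwise |·|:
  R → 6
  π[c](R) → 6
  σ[c<8](π[c](R)) → 5
E2 stepwise |·|:
  R → 6
  π[c](R) → 6
  σ[c>=8](π[c](R)) → 1

E1 result:
c
3
5
5
5
6
E2 result:
c
9
Witness: (6,) appears 1× in E1 but 0× in E2.

no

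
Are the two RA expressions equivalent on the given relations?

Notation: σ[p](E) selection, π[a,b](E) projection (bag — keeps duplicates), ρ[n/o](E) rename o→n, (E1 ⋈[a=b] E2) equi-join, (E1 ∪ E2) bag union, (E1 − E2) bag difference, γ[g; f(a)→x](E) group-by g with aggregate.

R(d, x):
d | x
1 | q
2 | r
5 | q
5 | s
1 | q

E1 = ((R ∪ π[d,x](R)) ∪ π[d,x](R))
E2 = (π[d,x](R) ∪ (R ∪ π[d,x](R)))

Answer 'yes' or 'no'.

E1 row counts bottom-up:
  R → 5
  R → 5
  π[d,x](R) → 5
  (R ∪ π[d,x](R)) → 10
  R → 5
  π[d,x](R) → 5
  ((R ∪ π[d,x](R)) ∪ π[d,x](R)) → 15
E2 row counts bottom-up:
  R → 5
  π[d,x](R) → 5
  R → 5
  R → 5
  π[d,x](R) → 5
  (R ∪ π[d,x](R)) → 10
  (π[d,x](R) ∪ (R ∪ π[d,x](R))) → 15

E1 and E2 produce the same multiset:
d | x
1 | q
1 | q
1 | q
1 | q
1 | q
1 | q
2 | r
2 | r
2 | r
5 | q
5 | q
5 | q
5 | s
5 | s
5 | s

yes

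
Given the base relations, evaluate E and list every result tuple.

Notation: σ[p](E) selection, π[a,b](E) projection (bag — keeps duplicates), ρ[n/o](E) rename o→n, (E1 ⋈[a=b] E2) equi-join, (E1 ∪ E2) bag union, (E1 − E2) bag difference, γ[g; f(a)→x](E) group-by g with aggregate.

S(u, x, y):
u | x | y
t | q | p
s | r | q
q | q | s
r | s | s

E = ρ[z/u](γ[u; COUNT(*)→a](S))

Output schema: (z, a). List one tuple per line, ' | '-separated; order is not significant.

Row counts bottom-up:
  S → 4
  γ[u; COUNT(*)→a](S) → 4
  ρ[z/u](γ[u; COUNT(*)→a](S)) → 4

== RESULT ==
z | a
q | 1
r | 1
s | 1
t | 1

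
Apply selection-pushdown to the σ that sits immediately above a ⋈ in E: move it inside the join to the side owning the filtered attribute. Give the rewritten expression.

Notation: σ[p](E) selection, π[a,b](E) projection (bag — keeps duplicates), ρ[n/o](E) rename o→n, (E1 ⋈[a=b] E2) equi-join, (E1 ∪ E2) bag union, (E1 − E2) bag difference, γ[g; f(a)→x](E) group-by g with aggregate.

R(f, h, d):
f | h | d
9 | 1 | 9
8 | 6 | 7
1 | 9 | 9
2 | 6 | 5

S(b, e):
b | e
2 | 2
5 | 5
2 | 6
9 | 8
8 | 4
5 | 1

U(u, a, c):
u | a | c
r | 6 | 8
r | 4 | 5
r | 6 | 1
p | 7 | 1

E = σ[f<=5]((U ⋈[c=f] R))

σ filters on f, owned by the right side.
E' = (U ⋈[c=f] σ[f<=5](R))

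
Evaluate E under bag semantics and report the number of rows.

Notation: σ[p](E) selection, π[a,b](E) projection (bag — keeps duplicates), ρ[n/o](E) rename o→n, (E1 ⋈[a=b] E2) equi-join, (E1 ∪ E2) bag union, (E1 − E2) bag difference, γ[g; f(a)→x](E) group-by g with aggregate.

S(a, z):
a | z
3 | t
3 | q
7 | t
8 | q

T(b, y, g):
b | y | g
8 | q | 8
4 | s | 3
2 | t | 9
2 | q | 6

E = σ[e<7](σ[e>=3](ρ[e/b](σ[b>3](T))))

Stepwise |·|:
  T → 4
  σ[b>3](T) → 2
  ρ[e/b](σ[b>3](T)) → 2
  σ[e>=3](ρ[e/b](σ[b>3](T))) → 2
  σ[e<7](σ[e>=3](ρ[e/b](σ[b>3](T)))) → 1

|E| = 1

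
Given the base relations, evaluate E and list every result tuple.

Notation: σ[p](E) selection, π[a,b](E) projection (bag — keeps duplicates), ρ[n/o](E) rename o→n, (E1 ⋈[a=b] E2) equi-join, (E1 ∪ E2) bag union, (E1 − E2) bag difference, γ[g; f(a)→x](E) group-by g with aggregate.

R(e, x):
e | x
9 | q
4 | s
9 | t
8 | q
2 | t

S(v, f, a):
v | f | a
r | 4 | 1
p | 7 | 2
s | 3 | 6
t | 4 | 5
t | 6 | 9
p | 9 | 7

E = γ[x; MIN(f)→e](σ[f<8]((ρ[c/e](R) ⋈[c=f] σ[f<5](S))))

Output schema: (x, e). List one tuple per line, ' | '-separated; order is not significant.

Per-node cardinality:
  R → 5
  ρ[c/e](R) → 5
  S → 6
  σ[f<5](S) → 3
  (ρ[c/e](R) ⋈[c=f] σ[f<5](S)) → 2
  σ[f<8]((ρ[c/e](R) ⋈[c=f] σ[f<5](S))) → 2
  γ[x; MIN(f)→e](σ[f<8]((ρ[c/e](R) ⋈[c=f] σ[f<5](S)))) → 1

== RESULT ==
x | e
s | 4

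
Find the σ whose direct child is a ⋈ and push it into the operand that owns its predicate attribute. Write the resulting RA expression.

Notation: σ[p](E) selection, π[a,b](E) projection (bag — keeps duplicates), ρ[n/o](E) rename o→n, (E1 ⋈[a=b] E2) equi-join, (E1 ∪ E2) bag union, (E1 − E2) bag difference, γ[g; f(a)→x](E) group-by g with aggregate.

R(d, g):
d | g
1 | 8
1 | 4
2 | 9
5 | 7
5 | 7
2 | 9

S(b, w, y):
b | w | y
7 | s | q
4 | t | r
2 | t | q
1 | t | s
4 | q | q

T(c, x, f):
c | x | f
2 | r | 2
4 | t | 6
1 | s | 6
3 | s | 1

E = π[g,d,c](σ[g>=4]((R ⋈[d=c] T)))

σ filters on g, owned by the left side.
E' = π[g,d,c]((σ[g>=4](R) ⋈[d=c] T))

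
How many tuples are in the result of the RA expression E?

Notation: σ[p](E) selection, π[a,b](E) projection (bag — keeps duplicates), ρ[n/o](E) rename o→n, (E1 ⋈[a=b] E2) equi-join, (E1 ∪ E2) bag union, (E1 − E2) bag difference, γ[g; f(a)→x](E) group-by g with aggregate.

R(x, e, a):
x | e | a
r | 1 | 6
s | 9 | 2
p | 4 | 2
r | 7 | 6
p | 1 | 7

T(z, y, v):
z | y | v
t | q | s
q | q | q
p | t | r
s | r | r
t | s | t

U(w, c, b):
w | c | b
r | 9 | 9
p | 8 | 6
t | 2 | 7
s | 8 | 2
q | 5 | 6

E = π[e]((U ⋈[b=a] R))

Row counts bottom-up:
  U → 5
  R → 5
  (U ⋈[b=a] R) → 7
  π[e]((U ⋈[b=a] R)) → 7

|E| = 7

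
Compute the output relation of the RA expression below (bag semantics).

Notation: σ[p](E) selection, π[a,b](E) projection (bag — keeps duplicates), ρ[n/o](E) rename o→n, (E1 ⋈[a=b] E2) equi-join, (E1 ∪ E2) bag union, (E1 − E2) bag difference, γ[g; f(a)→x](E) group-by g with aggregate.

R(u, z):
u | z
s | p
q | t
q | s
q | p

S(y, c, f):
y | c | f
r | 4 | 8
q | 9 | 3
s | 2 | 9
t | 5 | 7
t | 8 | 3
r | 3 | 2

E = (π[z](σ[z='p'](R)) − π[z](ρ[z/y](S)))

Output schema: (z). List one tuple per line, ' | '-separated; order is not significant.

Stepwise |·|:
  R → 4
  σ[z='p'](R) → 2
  π[z](σ[z='p'](R)) → 2
  S → 6
  ρ[z/y](S) → 6
  π[z](ρ[z/y](S)) → 6
  (π[z](σ[z='p'](R)) − π[z](ρ[z/y](S))) → 2

== RESULT ==
z
p
p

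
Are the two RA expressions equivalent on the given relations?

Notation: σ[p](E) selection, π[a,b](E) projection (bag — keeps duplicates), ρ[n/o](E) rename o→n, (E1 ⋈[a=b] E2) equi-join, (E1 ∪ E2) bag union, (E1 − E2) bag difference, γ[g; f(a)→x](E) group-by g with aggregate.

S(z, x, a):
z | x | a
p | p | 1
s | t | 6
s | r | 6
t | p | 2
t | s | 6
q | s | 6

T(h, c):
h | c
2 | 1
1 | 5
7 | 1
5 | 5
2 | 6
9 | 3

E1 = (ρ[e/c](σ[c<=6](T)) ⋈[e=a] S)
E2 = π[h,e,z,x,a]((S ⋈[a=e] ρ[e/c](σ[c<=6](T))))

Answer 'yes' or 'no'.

E1 subexpression sizes:
  T → 6
  σ[c<=6](T) → 6
  ρ[e/c](σ[c<=6](T)) → 6
  S → 6
  (ρ[e/c](σ[c<=6](T)) ⋈[e=a] S) → 6
E2 subexpression sizes:
  S → 6
  T → 6
  σ[c<=6](T) → 6
  ρ[e/c](σ[c<=6](T)) → 6
  (S ⋈[a=e] ρ[e/c](σ[c<=6](T))) → 6
  π[h,e,z,x,a]((S ⋈[a=e] ρ[e/c](σ[c<=6](T)))) → 6

E1 and E2 produce the same multiset:
h | e | z | x | a
2 | 1 | p | p | 1
2 | 6 | q | s | 6
2 | 6 | s | r | 6
2 | 6 | s | t | 6
2 | 6 | t | s | 6
7 | 1 | p | p | 1

yes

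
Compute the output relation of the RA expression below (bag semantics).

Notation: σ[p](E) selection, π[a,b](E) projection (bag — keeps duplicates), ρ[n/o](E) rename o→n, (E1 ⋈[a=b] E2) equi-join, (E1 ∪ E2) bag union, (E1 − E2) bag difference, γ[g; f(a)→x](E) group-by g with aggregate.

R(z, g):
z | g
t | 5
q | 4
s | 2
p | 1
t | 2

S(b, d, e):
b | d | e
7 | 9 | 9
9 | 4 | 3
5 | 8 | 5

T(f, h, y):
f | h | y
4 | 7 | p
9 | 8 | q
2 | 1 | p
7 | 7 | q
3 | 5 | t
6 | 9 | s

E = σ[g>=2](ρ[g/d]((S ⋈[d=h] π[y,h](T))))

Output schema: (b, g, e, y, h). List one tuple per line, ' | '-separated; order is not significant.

Subexpression sizes:
  S → 3
  T → 6
  π[y,h](T) → 6
  (S ⋈[d=h] π[y,h](T)) → 2
  ρ[g/d]((S ⋈[d=h] π[y,h](T))) → 2
  σ[g>=2](ρ[g/d]((S ⋈[d=h] π[y,h](T)))) → 2

== RESULT ==
b | g | e | y | h
5 | 8 | 5 | q | 8
7 | 9 | 9 | s | 9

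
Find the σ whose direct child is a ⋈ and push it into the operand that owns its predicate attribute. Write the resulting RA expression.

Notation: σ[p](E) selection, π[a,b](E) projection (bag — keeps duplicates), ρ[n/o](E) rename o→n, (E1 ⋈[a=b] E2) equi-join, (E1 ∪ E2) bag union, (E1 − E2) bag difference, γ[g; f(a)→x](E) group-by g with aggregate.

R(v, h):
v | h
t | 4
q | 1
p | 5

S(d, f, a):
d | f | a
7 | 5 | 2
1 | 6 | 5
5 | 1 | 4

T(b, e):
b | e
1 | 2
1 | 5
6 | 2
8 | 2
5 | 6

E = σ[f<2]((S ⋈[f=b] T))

σ filters on f, owned by the left side.
E' = (σ[f<2](S) ⋈[f=b] T)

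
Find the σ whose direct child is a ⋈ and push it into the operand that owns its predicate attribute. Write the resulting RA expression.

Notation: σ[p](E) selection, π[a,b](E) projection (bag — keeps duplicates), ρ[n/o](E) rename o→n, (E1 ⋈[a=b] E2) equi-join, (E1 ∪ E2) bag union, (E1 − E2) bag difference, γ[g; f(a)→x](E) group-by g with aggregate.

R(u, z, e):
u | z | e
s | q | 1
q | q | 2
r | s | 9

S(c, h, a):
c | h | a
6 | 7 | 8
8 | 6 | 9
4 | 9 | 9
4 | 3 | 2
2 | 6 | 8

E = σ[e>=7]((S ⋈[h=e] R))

σ filters on e, owned by the right side.
E' = (S ⋈[h=e] σ[e>=7](R))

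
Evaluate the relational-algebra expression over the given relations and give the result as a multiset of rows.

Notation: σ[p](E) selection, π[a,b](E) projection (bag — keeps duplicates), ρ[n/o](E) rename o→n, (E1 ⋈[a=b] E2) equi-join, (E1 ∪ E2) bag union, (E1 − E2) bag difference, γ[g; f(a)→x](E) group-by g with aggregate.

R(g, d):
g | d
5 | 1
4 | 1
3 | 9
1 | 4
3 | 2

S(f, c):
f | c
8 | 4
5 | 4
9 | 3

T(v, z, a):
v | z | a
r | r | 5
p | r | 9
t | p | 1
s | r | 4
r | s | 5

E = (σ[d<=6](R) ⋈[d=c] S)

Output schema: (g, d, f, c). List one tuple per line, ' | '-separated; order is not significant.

Row counts bottom-up:
  R → 5
  σ[d<=6](R) → 4
  S → 3
  (σ[d<=6](R) ⋈[d=c] S) → 2

== RESULT ==
g | d | f | c
1 | 4 | 5 | 4
1 | 4 | 8 | 4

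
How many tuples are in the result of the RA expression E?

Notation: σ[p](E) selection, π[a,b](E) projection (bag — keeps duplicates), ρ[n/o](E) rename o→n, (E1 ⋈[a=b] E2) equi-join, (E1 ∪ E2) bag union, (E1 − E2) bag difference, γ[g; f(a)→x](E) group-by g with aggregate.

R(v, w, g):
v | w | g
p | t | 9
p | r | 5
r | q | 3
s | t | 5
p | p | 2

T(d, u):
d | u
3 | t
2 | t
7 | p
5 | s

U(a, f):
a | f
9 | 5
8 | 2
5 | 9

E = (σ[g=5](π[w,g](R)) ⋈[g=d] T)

Stepwise |·|:
  R → 5
  π[w,g](R) → 5
  σ[g=5](π[w,g](R)) → 2
  T → 4
  (σ[g=5](π[w,g](R)) ⋈[g=d] T) → 2

|E| = 2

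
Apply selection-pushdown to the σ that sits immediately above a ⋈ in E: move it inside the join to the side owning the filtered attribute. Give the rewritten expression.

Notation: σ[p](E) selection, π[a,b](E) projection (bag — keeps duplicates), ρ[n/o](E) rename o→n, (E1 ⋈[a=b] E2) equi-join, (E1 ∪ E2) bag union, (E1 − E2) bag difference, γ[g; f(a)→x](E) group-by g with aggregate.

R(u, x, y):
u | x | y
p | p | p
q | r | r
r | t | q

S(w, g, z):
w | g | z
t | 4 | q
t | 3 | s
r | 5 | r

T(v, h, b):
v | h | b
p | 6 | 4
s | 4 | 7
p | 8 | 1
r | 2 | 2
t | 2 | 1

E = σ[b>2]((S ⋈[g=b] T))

σ filters on b, owned by the right side.
E' = (S ⋈[g=b] σ[b>2](T))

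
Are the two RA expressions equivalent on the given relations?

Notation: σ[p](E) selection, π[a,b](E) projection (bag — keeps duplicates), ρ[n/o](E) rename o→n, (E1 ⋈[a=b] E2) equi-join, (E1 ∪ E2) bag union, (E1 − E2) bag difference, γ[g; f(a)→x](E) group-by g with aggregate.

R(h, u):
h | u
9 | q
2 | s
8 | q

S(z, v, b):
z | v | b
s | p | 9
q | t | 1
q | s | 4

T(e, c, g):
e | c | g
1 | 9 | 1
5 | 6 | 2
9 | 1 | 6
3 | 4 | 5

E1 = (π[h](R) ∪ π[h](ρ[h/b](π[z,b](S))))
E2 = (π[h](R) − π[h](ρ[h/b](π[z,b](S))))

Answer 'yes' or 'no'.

E1 subexpression sizes:
  R → 3
  π[h](R) → 3
  S → 3
  π[z,b](S) → 3
  ρ[h/b](π[z,b](S)) → 3
  π[h](ρ[h/b](π[z,b](S))) → 3
  (π[h](R) ∪ π[h](ρ[h/b](π[z,b](S)))) → 6
E2 subexpression sizes:
  R → 3
  π[h](R) → 3
  S → 3
  π[z,b](S) → 3
  ρ[h/b](π[z,b](S)) → 3
  π[h](ρ[h/b](π[z,b](S))) → 3
  (π[h](R) − π[h](ρ[h/b](π[z,b](S)))) → 2

E1 result:
h
1
2
4
8
9
9
E2 result:
h
2
8
Witness: (1,) appears 1× in E1 but 0× in E2.

no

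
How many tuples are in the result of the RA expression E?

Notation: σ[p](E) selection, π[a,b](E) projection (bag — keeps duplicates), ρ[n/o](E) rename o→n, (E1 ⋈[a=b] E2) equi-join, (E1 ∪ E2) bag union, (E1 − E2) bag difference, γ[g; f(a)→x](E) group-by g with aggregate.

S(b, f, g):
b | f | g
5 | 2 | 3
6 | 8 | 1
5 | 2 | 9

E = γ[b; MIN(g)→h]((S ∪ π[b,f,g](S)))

Stepwise |·|:
  S → 3
  S → 3
  π[b,f,g](S) → 3
  (S ∪ π[b,f,g](S)) → 6
  γ[b; MIN(g)→h]((S ∪ π[b,f,g](S))) → 2

|E| = 2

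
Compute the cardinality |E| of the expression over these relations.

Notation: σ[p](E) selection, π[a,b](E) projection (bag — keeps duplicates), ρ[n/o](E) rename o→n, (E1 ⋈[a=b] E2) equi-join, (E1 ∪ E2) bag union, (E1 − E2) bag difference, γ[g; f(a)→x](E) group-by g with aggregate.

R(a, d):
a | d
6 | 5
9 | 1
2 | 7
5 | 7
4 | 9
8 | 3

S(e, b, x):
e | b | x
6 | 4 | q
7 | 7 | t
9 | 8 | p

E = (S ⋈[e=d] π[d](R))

Per-node cardinality:
  S → 3
  R → 6
  π[d](R) → 6
  (S ⋈[e=d] π[d](R)) → 3

|E| = 3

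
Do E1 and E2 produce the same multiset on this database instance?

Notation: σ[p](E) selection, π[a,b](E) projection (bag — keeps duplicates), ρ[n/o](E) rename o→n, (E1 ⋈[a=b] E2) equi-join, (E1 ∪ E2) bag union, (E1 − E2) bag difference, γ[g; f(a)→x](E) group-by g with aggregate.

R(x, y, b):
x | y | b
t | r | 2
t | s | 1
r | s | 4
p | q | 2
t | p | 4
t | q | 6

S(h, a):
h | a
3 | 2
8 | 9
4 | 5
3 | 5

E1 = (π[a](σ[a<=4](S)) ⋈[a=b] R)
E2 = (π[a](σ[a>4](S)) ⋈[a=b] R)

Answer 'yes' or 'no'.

E1 subexpression sizes:
  S → 4
  σ[a<=4](S) → 1
  π[a](σ[a<=4](S)) → 1
  R → 6
  (π[a](σ[a<=4](S)) ⋈[a=b] R) → 2
E2 subexpression sizes:
  S → 4
  σ[a>4](S) → 3
  π[a](σ[a>4](S)) → 3
  R → 6
  (π[a](σ[a>4](S)) ⋈[a=b] R) → 0

E1 result:
a | x | y | b
2 | p | q | 2
2 | t | r | 2
E2 result:
a | x | y | b
(0 rows)
Witness: (2, 't', 'r', 2) appears 1× in E1 but 0× in E2.

no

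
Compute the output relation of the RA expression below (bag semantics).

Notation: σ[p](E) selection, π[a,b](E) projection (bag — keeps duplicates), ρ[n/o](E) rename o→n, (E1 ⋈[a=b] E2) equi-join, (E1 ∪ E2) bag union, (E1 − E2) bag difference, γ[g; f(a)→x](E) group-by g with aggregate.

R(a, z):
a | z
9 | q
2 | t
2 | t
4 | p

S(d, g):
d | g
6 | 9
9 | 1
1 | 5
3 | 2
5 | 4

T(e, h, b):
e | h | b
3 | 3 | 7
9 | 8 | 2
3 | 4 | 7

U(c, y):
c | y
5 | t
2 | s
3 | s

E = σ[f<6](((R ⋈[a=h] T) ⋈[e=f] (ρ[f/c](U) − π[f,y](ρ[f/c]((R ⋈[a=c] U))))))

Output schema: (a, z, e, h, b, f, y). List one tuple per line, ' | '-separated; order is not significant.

Per-node cardinality:
  R → 4
  T → 3
  (R ⋈[a=h] T) → 1
  U → 3
  ρ[f/c](U) → 3
  R → 4
  U → 3
  (R ⋈[a=c] U) → 2
  ρ[f/c]((R ⋈[a=c] U)) → 2
  π[f,y](ρ[f/c]((R ⋈[a=c] U))) → 2
  (ρ[f/c](U) − π[f,y](ρ[f/c]((R ⋈[a=c] U)))) → 2
  ((R ⋈[a=h] T) ⋈[e=f] (ρ[f/c](U) − π[f,y](ρ[f/c]((R ⋈[a=c] U))))) → 1
  σ[f<6](((R ⋈[a=h] T) ⋈[e=f] (ρ[f/c](U) − π[f,y](ρ[f/c]((R ⋈[a=c] U)))))) → 1

== RESULT ==
a | z | e | h | b | f | y
4 | p | 3 | 4 | 7 | 3 | s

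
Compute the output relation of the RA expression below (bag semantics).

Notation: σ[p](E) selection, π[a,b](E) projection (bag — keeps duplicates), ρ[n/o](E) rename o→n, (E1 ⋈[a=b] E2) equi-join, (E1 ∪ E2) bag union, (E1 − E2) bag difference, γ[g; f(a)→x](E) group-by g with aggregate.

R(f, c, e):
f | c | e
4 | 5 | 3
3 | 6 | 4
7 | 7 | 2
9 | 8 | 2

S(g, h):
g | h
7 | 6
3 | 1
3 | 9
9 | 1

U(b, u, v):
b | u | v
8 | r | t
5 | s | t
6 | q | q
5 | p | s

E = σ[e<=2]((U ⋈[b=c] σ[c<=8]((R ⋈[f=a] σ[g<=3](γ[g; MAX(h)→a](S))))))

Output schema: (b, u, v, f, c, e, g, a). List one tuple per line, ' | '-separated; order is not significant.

Per-node cardinality:
  U → 4
  R → 4
  S → 4
  γ[g; MAX(h)→a](S) → 3
  σ[g<=3](γ[g; MAX(h)→a](S)) → 1
  (R ⋈[f=a] σ[g<=3](γ[g; MAX(h)→a](S))) → 1
  σ[c<=8]((R ⋈[f=a] σ[g<=3](γ[g; MAX(h)→a](S)))) → 1
  (U ⋈[b=c] σ[c<=8]((R ⋈[f=a] σ[g<=3](γ[g; MAX(h)→a](S))))) → 1
  σ[e<=2]((U ⋈[b=c] σ[c<=8]((R ⋈[f=a] σ[g<=3](γ[g; MAX(h)→a](S)))))) → 1

== RESULT ==
b | u | v | f | c | e | g | a
8 | r | t | 9 | 8 | 2 | 3 | 9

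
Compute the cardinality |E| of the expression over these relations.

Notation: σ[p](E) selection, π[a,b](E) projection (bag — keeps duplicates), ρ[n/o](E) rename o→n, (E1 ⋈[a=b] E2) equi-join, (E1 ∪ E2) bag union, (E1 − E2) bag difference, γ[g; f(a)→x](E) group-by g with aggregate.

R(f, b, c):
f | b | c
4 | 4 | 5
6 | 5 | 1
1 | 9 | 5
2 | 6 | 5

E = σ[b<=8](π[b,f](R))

Row counts bottom-up:
  R → 4
  π[b,f](R) → 4
  σ[b<=8](π[b,f](R)) → 3

|E| = 3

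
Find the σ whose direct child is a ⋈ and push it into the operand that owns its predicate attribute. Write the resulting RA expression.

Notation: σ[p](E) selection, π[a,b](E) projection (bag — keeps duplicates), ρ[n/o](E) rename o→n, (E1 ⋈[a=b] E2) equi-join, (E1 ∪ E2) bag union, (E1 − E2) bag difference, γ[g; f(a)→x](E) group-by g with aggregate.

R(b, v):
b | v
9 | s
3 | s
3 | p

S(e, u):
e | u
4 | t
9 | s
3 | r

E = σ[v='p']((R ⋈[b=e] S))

σ filters on v, owned by the left side.
E' = (σ[v='p'](R) ⋈[b=e] S)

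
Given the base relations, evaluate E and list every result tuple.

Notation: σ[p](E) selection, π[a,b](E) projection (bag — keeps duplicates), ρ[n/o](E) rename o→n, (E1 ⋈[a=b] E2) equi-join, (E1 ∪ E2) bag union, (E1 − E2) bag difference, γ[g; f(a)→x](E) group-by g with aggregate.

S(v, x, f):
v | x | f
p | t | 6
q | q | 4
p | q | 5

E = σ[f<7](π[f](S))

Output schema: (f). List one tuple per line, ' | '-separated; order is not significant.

Row counts bottom-up:
  S → 3
  π[f](S) → 3
  σ[f<7](π[f](S)) → 3

== RESULT ==
f
4
5
6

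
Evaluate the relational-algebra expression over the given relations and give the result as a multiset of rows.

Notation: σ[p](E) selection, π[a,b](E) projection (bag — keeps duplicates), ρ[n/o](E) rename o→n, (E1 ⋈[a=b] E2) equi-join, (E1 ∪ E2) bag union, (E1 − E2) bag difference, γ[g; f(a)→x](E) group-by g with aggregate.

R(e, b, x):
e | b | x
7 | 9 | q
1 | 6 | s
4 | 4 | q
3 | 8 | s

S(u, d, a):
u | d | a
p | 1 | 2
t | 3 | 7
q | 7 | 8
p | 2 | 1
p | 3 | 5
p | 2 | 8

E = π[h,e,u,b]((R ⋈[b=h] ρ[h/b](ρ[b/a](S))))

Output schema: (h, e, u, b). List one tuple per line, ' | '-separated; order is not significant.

Row counts bottom-up:
  R → 4
  S → 6
  ρ[b/a](S) → 6
  ρ[h/b](ρ[b/a](S)) → 6
  (R ⋈[b=h] ρ[h/b](ρ[b/a](S))) → 2
  π[h,e,u,b]((R ⋈[b=h] ρ[h/b](ρ[b/a](S)))) → 2

== RESULT ==
h | e | u | b
8 | 3 | p | 8
8 | 3 | q | 8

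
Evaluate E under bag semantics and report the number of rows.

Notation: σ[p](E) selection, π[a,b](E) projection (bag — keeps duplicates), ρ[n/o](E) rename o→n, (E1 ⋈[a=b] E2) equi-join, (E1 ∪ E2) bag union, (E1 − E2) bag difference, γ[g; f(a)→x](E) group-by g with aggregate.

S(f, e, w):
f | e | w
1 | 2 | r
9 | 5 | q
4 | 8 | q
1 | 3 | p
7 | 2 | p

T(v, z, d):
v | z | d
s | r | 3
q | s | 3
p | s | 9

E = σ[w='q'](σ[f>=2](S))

Stepwise |·|:
  S → 5
  σ[f>=2](S) → 3
  σ[w='q'](σ[f>=2](S)) → 2

|E| = 2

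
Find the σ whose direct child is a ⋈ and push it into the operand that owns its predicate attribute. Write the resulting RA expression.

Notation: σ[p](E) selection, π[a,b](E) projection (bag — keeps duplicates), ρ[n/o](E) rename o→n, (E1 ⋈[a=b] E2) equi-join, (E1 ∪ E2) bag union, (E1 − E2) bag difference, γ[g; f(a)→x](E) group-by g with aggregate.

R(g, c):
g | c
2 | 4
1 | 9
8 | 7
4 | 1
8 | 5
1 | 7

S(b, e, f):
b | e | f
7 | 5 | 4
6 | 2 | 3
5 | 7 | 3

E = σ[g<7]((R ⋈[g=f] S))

σ filters on g, owned by the left side.
E' = (σ[g<7](R) ⋈[g=f] S)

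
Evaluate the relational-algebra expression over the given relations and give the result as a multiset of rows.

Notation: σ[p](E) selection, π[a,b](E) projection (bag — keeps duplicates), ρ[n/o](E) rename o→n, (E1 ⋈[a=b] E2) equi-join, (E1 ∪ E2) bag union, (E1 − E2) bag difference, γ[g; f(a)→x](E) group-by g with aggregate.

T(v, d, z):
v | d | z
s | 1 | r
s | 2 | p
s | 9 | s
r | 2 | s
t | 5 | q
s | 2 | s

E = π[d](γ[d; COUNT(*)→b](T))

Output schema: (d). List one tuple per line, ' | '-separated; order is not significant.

Stepwise |·|:
  T → 6
  γ[d; COUNT(*)→b](T) → 4
  π[d](γ[d; COUNT(*)→b](T)) → 4

== RESULT ==
d
1
2
5
9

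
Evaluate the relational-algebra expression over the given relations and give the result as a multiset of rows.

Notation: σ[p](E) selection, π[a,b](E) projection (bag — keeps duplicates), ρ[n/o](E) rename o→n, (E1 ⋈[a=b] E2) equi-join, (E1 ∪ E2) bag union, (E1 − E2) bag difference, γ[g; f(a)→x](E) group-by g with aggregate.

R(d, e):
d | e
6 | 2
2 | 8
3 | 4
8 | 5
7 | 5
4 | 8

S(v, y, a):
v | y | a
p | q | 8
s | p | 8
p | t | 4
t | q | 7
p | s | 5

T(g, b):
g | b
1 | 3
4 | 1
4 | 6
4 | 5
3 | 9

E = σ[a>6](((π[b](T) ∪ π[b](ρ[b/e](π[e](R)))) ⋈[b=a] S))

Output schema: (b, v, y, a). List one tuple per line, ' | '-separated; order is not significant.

Per-node cardinality:
  T → 5
  π[b](T) → 5
  R → 6
  π[e](R) → 6
  ρ[b/e](π[e](R)) → 6
  π[b](ρ[b/e](π[e](R))) → 6
  (π[b](T) ∪ π[b](ρ[b/e](π[e](R)))) → 11
  S → 5
  ((π[b](T) ∪ π[b](ρ[b/e](π[e](R)))) ⋈[b=a] S) → 8
  σ[a>6](((π[b](T) ∪ π[b](ρ[b/e](π[e](R)))) ⋈[b=a] S)) → 4

== RESULT ==
b | v | y | a
8 | p | q | 8
8 | p | q | 8
8 | s | p | 8
8 | s | p | 8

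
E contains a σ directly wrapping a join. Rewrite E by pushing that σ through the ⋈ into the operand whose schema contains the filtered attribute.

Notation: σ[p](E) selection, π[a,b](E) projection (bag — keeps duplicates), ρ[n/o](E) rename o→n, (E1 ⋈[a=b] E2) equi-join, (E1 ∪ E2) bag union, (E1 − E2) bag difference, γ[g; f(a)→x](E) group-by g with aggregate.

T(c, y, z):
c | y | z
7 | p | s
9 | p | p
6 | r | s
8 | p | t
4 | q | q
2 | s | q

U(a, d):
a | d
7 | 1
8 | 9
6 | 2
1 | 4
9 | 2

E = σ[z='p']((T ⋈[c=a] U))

σ filters on z, owned by the left side.
E' = (σ[z='p'](T) ⋈[c=a] U)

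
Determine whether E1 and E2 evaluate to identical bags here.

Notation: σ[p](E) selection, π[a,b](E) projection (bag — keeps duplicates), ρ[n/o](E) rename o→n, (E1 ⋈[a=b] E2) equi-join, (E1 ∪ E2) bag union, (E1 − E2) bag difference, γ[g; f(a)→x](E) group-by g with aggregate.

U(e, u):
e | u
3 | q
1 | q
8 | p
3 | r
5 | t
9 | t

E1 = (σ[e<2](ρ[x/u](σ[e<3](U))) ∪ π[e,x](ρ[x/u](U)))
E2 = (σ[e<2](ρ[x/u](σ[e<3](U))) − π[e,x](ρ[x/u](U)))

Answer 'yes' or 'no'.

E1 stepwise |·|:
  U → 6
  σ[e<3](U) → 1
  ρ[x/u](σ[e<3](U)) → 1
  σ[e<2](ρ[x/u](σ[e<3](U))) → 1
  U → 6
  ρ[x/u](U) → 6
  π[e,x](ρ[x/u](U)) → 6
  (σ[e<2](ρ[x/u](σ[e<3](U))) ∪ π[e,x](ρ[x/u](U))) → 7
E2 stepwise |·|:
  U → 6
  σ[e<3](U) → 1
  ρ[x/u](σ[e<3](U)) → 1
  σ[e<2](ρ[x/u](σ[e<3](U))) → 1
  U → 6
  ρ[x/u](U) → 6
  π[e,x](ρ[x/u](U)) → 6
  (σ[e<2](ρ[x/u](σ[e<3](U))) − π[e,x](ρ[x/u](U))) → 0

E1 result:
e | x
1 | q
1 | q
3 | q
3 | r
5 | t
8 | p
9 | t
E2 result:
e | x
(0 rows)
Witness: (3, 'q') appears 1× in E1 but 0× in E2.

no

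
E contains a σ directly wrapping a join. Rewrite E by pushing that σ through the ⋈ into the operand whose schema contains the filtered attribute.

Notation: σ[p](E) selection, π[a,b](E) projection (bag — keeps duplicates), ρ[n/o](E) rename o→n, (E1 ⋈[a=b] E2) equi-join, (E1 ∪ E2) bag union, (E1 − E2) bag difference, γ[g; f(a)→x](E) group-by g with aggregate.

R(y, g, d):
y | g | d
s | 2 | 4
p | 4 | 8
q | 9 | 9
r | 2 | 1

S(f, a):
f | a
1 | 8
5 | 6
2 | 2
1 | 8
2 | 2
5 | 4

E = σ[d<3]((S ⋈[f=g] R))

σ filters on d, owned by the right side.
E' = (S ⋈[f=g] σ[d<3](R))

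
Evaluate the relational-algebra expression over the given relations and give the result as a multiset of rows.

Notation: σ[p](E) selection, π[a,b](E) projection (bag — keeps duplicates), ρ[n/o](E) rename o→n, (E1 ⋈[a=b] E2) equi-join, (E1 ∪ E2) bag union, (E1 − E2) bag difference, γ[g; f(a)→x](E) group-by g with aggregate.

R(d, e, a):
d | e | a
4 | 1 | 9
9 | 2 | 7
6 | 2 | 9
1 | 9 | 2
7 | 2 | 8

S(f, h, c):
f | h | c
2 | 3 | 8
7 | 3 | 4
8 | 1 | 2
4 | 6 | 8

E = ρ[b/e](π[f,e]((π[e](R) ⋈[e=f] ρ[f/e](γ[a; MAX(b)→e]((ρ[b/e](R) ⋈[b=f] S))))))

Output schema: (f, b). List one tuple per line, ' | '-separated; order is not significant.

Row counts bottom-up:
  R → 5
  π[e](R) → 5
  R → 5
  ρ[b/e](R) → 5
  S → 4
  (ρ[b/e](R) ⋈[b=f] S) → 3
  γ[a; MAX(b)→e]((ρ[b/e](R) ⋈[b=f] S)) → 3
  ρ[f/e](γ[a; MAX(b)→e]((ρ[b/e](R) ⋈[b=f] S))) → 3
  (π[e](R) ⋈[e=f] ρ[f/e](γ[a; MAX(b)→e]((ρ[b/e](R) ⋈[b=f] S)))) → 9
  π[f,e]((π[e](R) ⋈[e=f] ρ[f/e](γ[a; MAX(b)→e]((ρ[b/e](R) ⋈[b=f] S))))) → 9
  ρ[b/e](π[f,e]((π[e](R) ⋈[e=f] ρ[f/e](γ[a; MAX(b)→e]((ρ[b/e](R) ⋈[b=f] S)))))) → 9

== RESULT ==
f | b
2 | 2
2 | 2
2 | 2
2 | 2
2 | 2
2 | 2
2 | 2
2 | 2
2 | 2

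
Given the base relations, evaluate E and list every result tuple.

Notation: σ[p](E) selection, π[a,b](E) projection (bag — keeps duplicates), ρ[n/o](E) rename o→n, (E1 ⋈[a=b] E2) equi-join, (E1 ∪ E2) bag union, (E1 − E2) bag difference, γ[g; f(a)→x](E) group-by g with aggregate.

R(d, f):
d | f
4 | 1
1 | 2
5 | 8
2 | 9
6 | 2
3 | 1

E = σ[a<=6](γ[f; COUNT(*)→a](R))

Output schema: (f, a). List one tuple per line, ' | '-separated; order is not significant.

Row counts bottom-up:
  R → 6
  γ[f; COUNT(*)→a](R) → 4
  σ[a<=6](γ[f; COUNT(*)→a](R)) → 4

== RESULT ==
f | a
1 | 2
2 | 2
8 | 1
9 | 1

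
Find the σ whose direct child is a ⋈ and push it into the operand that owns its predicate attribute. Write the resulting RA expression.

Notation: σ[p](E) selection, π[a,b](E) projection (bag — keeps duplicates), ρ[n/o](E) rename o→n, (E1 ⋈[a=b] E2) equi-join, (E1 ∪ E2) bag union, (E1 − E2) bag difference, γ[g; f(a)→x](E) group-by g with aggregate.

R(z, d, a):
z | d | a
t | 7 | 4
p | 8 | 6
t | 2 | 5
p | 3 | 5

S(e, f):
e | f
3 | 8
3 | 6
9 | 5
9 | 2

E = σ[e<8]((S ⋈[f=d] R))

σ filters on e, owned by the left side.
E' = (σ[e<8](S) ⋈[f=d] R)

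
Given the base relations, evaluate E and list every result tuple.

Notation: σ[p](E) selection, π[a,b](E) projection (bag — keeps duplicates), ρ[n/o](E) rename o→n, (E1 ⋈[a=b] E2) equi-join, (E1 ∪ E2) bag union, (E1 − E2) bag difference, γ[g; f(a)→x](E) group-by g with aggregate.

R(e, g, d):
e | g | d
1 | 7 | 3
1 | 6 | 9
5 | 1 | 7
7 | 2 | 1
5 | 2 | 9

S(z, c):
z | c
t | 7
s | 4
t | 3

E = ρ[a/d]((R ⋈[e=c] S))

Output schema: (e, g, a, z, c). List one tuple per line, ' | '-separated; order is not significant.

Row counts bottom-up:
  R → 5
  S → 3
  (R ⋈[e=c] S) → 1
  ρ[a/d]((R ⋈[e=c] S)) → 1

== RESULT ==
e | g | a | z | c
7 | 2 | 1 | t | 7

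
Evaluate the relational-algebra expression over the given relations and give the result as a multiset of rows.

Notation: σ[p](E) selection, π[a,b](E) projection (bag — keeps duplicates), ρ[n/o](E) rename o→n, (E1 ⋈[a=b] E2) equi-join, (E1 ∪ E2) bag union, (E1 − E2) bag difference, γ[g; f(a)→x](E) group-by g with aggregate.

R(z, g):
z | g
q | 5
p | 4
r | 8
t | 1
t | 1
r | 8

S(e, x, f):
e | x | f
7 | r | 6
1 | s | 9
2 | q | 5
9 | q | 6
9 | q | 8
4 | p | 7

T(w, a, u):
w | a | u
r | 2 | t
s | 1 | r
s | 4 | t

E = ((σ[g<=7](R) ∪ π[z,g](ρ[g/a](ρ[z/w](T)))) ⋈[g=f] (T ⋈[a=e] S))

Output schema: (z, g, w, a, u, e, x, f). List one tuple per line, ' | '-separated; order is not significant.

Row counts bottom-up:
  R → 6
  σ[g<=7](R) → 4
  T → 3
  ρ[z/w](T) → 3
  ρ[g/a](ρ[z/w](T)) → 3
  π[z,g](ρ[g/a](ρ[z/w](T))) → 3
  (σ[g<=7](R) ∪ π[z,g](ρ[g/a](ρ[z/w](T)))) → 7
  T → 3
  S → 6
  (T ⋈[a=e] S) → 3
  ((σ[g<=7](R) ∪ π[z,g](ρ[g/a](ρ[z/w](T)))) ⋈[g=f] (T ⋈[a=e] S)) → 1

== RESULT ==
z | g | w | a | u | e | x | f
q | 5 | r | 2 | t | 2 | q | 5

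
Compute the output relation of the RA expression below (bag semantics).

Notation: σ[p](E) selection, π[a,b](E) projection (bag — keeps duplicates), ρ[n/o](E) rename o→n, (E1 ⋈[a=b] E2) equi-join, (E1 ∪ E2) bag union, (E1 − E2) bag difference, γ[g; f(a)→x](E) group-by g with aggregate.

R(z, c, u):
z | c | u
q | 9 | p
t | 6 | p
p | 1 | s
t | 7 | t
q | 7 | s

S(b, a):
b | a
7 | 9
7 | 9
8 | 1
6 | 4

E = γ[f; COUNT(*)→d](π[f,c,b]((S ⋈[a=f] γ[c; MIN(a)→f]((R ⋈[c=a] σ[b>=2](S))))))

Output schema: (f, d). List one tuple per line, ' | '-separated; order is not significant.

Stepwise |·|:
  S → 4
  R → 5
  S → 4
  σ[b>=2](S) → 4
  (R ⋈[c=a] σ[b>=2](S)) → 3
  γ[c; MIN(a)→f]((R ⋈[c=a] σ[b>=2](S))) → 2
  (S ⋈[a=f] γ[c; MIN(a)→f]((R ⋈[c=a] σ[b>=2](S)))) → 3
  π[f,c,b]((S ⋈[a=f] γ[c; MIN(a)→f]((R ⋈[c=a] σ[b>=2](S))))) → 3
  γ[f; COUNT(*)→d](π[f,c,b]((S ⋈[a=f] γ[c; MIN(a)→f]((R ⋈[c=a] σ[b>=2](S)))))) → 2

== RESULT ==
f | d
1 | 1
9 | 2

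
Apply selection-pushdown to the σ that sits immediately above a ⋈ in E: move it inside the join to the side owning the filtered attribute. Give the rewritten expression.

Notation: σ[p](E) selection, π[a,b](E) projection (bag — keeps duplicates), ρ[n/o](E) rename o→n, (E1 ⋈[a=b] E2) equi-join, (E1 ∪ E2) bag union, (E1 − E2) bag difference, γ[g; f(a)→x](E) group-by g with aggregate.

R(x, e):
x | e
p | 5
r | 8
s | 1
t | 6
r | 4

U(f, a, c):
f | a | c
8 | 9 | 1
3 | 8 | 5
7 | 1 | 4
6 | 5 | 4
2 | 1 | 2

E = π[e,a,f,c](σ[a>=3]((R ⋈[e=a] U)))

σ filters on a, owned by the right side.
E' = π[e,a,f,c]((R ⋈[e=a] σ[a>=3](U)))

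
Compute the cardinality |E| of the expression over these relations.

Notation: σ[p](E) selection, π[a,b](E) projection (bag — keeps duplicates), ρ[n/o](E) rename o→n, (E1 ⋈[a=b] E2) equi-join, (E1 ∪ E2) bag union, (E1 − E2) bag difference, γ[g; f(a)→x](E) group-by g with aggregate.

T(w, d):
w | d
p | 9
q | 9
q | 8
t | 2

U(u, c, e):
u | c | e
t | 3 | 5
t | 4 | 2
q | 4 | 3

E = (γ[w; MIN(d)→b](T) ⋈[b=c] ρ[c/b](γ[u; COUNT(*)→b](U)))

Per-node cardinality:
  T → 4
  γ[w; MIN(d)→b](T) → 3
  U → 3
  γ[u; COUNT(*)→b](U) → 2
  ρ[c/b](γ[u; COUNT(*)→b](U)) → 2
  (γ[w; MIN(d)→b](T) ⋈[b=c] ρ[c/b](γ[u; COUNT(*)→b](U))) → 1

|E| = 1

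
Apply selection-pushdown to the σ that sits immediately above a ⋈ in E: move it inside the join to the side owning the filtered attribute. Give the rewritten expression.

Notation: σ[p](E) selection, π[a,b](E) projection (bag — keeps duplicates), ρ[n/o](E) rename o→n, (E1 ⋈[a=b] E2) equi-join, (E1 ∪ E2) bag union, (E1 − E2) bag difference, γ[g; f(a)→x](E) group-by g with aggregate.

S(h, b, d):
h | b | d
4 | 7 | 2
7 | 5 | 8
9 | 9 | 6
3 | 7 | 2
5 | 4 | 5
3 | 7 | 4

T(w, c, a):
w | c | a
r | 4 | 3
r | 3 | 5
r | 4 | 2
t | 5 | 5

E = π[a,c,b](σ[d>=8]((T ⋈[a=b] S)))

σ filters on d, owned by the right side.
E' = π[a,c,b]((T ⋈[a=b] σ[d>=8](S)))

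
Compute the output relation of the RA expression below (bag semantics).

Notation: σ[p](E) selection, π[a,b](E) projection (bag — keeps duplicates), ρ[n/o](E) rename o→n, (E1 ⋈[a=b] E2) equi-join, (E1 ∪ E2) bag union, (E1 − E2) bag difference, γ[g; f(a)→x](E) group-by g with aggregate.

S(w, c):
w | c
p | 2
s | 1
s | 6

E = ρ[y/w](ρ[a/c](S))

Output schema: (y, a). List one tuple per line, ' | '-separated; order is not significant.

Per-node cardinality:
  S → 3
  ρ[a/c](S) → 3
  ρ[y/w](ρ[a/c](S)) → 3

== RESULT ==
y | a
p | 2
s | 1
s | 6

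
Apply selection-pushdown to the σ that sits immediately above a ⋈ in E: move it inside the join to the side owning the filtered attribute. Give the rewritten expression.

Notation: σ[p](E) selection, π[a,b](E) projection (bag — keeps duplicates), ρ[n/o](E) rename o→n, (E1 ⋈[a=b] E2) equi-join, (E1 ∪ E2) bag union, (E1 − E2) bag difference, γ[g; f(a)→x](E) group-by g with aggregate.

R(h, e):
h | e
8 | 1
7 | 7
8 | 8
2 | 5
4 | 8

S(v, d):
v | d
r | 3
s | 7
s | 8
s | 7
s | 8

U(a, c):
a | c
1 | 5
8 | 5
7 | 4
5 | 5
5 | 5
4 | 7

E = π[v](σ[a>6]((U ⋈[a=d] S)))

σ filters on a, owned by the left side.
E' = π[v]((σ[a>6](U) ⋈[a=d] S))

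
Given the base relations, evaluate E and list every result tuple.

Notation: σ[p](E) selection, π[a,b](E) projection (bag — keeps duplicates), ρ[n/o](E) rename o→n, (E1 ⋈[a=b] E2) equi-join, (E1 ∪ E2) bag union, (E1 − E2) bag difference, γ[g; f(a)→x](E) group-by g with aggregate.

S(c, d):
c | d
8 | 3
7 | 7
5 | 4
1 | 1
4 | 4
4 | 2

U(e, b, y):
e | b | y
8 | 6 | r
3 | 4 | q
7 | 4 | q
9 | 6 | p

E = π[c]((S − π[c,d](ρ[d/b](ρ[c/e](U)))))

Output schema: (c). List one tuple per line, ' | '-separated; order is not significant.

Stepwise |·|:
  S → 6
  U → 4
  ρ[c/e](U) → 4
  ρ[d/b](ρ[c/e](U)) → 4
  π[c,d](ρ[d/b](ρ[c/e](U))) → 4
  (S − π[c,d](ρ[d/b](ρ[c/e](U)))) → 6
  π[c]((S − π[c,d](ρ[d/b](ρ[c/e](U))))) → 6

== RESULT ==
c
1
4
4
5
7
8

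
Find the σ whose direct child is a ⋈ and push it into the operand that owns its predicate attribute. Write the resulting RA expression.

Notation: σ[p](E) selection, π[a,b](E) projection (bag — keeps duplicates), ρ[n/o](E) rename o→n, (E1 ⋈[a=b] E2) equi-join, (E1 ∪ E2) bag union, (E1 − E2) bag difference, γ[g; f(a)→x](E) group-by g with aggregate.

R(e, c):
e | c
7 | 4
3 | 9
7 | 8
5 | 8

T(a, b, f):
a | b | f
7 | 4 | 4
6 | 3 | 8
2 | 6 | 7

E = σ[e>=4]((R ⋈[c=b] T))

σ filters on e, owned by the left side.
E' = (σ[e>=4](R) ⋈[c=b] T)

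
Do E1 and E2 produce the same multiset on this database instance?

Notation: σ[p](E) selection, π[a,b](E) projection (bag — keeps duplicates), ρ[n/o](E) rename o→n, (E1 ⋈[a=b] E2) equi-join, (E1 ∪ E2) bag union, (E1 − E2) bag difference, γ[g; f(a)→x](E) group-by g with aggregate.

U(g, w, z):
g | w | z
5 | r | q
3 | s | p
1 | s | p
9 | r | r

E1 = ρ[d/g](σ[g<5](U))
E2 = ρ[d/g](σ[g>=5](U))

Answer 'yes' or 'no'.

E1 per-node cardinality:
  U → 4
  σ[g<5](U) → 2
  ρ[d/g](σ[g<5](U)) → 2
E2 per-node cardinality:
  U → 4
  σ[g>=5](U) → 2
  ρ[d/g](σ[g>=5](U)) → 2

E1 result:
d | w | z
1 | s | p
3 | s | p
E2 result:
d | w | z
5 | r | q
9 | r | r
Witness: (3, 's', 'p') appears 1× in E1 but 0× in E2.

no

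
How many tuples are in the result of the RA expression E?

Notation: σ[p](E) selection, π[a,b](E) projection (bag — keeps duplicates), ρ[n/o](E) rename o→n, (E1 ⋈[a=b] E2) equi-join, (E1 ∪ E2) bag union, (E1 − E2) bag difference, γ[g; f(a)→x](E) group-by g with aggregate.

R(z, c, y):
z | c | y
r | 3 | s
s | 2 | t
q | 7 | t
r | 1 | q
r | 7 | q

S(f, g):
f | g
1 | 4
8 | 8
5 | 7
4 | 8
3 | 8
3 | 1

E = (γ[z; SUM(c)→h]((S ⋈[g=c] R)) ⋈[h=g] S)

Per-node cardinality:
  S → 6
  R → 5
  (S ⋈[g=c] R) → 3
  γ[z; SUM(c)→h]((S ⋈[g=c] R)) → 2
  S → 6
  (γ[z; SUM(c)→h]((S ⋈[g=c] R)) ⋈[h=g] S) → 4

|E| = 4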